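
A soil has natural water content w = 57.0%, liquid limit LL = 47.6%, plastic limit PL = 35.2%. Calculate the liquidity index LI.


First compute the plasticity index:
PI = LL - PL = 47.6 - 35.2 = 12.4
Then compute the liquidity index:
LI = (w - PL) / PI
LI = (57.0 - 35.2) / 12.4
LI = 1.758


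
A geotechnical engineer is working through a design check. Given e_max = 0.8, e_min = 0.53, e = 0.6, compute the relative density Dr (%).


Using Dr = (e_max - e) / (e_max - e_min) * 100
e_max - e = 0.8 - 0.6 = 0.2
e_max - e_min = 0.8 - 0.53 = 0.27
Dr = 0.2 / 0.27 * 100
Dr = 74.07 %


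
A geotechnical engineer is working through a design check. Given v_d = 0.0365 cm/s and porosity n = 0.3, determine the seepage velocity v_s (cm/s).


Using v_s = v_d / n
v_s = 0.0365 / 0.3
v_s = 0.12167 cm/s


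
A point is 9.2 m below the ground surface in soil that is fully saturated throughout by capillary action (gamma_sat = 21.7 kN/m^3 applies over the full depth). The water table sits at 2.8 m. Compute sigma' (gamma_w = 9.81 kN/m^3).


Result: 136.86 kPa

Derivation:
Total stress = gamma_sat * depth
sigma = 21.7 * 9.2 = 199.64 kPa
Pore water pressure u = gamma_w * (depth - d_wt)
u = 9.81 * (9.2 - 2.8) = 62.784 kPa
Effective stress = sigma - u
sigma' = 199.64 - 62.784 = 136.86 kPa


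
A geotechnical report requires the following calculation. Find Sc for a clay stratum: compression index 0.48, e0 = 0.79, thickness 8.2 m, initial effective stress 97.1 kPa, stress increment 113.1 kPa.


Using Sc = Cc * H / (1 + e0) * log10((sigma0 + delta_sigma) / sigma0)
Stress ratio = (97.1 + 113.1) / 97.1 = 2.16478
log10(2.16478) = 0.335413
Cc * H / (1 + e0) = 0.48 * 8.2 / (1 + 0.79) = 2.19888
Sc = 2.19888 * 0.335413
Sc = 0.7375 m


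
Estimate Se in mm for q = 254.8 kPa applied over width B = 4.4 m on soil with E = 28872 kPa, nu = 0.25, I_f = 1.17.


Using Se = q * B * (1 - nu^2) * I_f / E
1 - nu^2 = 1 - 0.25^2 = 0.9375
Se = 254.8 * 4.4 * 0.9375 * 1.17 / 28872
Se = 0.042592 m
Convert to mm: Se = 0.042592 * 1000 = 42.592 mm


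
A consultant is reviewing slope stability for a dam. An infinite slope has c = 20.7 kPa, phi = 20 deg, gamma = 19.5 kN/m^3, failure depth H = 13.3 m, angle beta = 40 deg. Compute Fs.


Result: 0.596

Derivation:
Using Fs = c / (gamma*H*sin(beta)*cos(beta)) + tan(phi)/tan(beta)
Cohesion contribution = 20.7 / (19.5*13.3*sin(40)*cos(40))
Cohesion contribution = 0.162092
Friction contribution = tan(20)/tan(40) = 0.433763
Fs = 0.162092 + 0.433763
Fs = 0.596


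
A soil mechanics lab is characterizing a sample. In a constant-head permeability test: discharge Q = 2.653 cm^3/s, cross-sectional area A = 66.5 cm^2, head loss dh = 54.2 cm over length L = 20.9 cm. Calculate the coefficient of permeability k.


Result: 0.015384 cm/s

Derivation:
Compute hydraulic gradient:
i = dh / L = 54.2 / 20.9 = 2.5933
Then apply Darcy's law:
k = Q / (A * i)
k = 2.653 / (66.5 * 2.5933)
k = 2.653 / 172.455
k = 0.015384 cm/s


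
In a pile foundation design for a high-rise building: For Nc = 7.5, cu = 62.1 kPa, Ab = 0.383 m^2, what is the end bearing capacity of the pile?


Using Qb = Nc * cu * Ab
Qb = 7.5 * 62.1 * 0.383
Qb = 178.38 kN


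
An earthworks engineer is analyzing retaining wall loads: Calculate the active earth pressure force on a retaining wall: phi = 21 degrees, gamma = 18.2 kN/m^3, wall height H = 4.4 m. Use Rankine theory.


Compute active earth pressure coefficient:
Ka = tan^2(45 - phi/2) = tan^2(34.5) = 0.472355
Compute active force:
Pa = 0.5 * Ka * gamma * H^2
Pa = 0.5 * 0.472355 * 18.2 * 4.4^2
Pa = 83.22 kN/m


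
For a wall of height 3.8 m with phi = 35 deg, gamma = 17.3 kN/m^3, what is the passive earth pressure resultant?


Compute passive earth pressure coefficient:
Kp = tan^2(45 + phi/2) = tan^2(62.5) = 3.690172
Compute passive force:
Pp = 0.5 * Kp * gamma * H^2
Pp = 0.5 * 3.690172 * 17.3 * 3.8^2
Pp = 460.92 kN/m


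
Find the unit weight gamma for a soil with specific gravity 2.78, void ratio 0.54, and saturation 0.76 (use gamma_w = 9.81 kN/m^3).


Using gamma = gamma_w * (Gs + S*e) / (1 + e)
Numerator: Gs + S*e = 2.78 + 0.76*0.54 = 3.1904
Denominator: 1 + e = 1 + 0.54 = 1.54
gamma = 9.81 * 3.1904 / 1.54
gamma = 20.323 kN/m^3


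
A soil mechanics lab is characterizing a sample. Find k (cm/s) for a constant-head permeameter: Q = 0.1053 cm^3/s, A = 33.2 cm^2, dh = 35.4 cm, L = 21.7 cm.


Result: 0.001944 cm/s

Derivation:
Compute hydraulic gradient:
i = dh / L = 35.4 / 21.7 = 1.63134
Then apply Darcy's law:
k = Q / (A * i)
k = 0.1053 / (33.2 * 1.63134)
k = 0.1053 / 54.1604
k = 0.001944 cm/s


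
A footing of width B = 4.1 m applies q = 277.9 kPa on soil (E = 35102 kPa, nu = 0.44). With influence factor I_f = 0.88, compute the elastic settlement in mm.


Result: 23.034 mm

Derivation:
Using Se = q * B * (1 - nu^2) * I_f / E
1 - nu^2 = 1 - 0.44^2 = 0.8064
Se = 277.9 * 4.1 * 0.8064 * 0.88 / 35102
Se = 0.023034 m
Convert to mm: Se = 0.023034 * 1000 = 23.034 mm


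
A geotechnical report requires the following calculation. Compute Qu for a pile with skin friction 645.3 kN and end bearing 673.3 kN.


Using Qu = Qf + Qb
Qu = 645.3 + 673.3
Qu = 1318.6 kN


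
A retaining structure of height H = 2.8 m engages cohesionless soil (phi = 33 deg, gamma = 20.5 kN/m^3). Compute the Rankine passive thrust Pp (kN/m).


Compute passive earth pressure coefficient:
Kp = tan^2(45 + phi/2) = tan^2(61.5) = 3.39212
Compute passive force:
Pp = 0.5 * Kp * gamma * H^2
Pp = 0.5 * 3.39212 * 20.5 * 2.8^2
Pp = 272.59 kN/m


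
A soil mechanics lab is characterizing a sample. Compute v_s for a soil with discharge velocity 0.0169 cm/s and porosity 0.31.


Result: 0.05452 cm/s

Derivation:
Using v_s = v_d / n
v_s = 0.0169 / 0.31
v_s = 0.05452 cm/s


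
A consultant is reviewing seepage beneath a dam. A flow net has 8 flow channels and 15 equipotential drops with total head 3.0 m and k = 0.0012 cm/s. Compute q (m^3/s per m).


Result: 1.92e-05 m^3/s per m

Derivation:
Convert k to m/s for unit consistency with H:
k = 0.0012 cm/s = 0.0012 / 100 m/s = 1.2e-05 m/s
Using q = k * H * Nf / Nd
Nf / Nd = 8 / 15 = 0.5333
q = 1.2e-05 * 3.0 * 0.5333
q = 1.92e-05 m^3/s per m


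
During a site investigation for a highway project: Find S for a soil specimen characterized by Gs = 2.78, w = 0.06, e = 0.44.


Result: 0.3791

Derivation:
Using S = Gs * w / e
S = 2.78 * 0.06 / 0.44
S = 0.3791


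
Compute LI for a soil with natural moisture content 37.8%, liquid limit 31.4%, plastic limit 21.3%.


Result: 1.634

Derivation:
First compute the plasticity index:
PI = LL - PL = 31.4 - 21.3 = 10.1
Then compute the liquidity index:
LI = (w - PL) / PI
LI = (37.8 - 21.3) / 10.1
LI = 1.634


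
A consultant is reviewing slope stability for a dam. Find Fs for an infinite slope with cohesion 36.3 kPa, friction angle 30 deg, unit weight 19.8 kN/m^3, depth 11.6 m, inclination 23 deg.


Using Fs = c / (gamma*H*sin(beta)*cos(beta)) + tan(phi)/tan(beta)
Cohesion contribution = 36.3 / (19.8*11.6*sin(23)*cos(23))
Cohesion contribution = 0.43942
Friction contribution = tan(30)/tan(23) = 1.36015
Fs = 0.43942 + 1.36015
Fs = 1.8


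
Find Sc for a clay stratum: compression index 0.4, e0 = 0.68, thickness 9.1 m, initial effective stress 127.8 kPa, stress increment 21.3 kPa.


Using Sc = Cc * H / (1 + e0) * log10((sigma0 + delta_sigma) / sigma0)
Stress ratio = (127.8 + 21.3) / 127.8 = 1.16667
log10(1.16667) = 0.0669468
Cc * H / (1 + e0) = 0.4 * 9.1 / (1 + 0.68) = 2.16667
Sc = 2.16667 * 0.0669468
Sc = 0.1451 m


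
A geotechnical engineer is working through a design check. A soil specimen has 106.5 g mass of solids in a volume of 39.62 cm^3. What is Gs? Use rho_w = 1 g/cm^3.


Using Gs = m_s / (V_s * rho_w)
Since rho_w = 1 g/cm^3:
Gs = 106.5 / 39.62
Gs = 2.688


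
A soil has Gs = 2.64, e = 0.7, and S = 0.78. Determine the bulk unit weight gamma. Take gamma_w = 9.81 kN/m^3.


Result: 18.385 kN/m^3

Derivation:
Using gamma = gamma_w * (Gs + S*e) / (1 + e)
Numerator: Gs + S*e = 2.64 + 0.78*0.7 = 3.186
Denominator: 1 + e = 1 + 0.7 = 1.7
gamma = 9.81 * 3.186 / 1.7
gamma = 18.385 kN/m^3


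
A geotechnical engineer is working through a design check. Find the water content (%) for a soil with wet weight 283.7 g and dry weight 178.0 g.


Using w = (m_wet - m_dry) / m_dry * 100
m_wet - m_dry = 283.7 - 178.0 = 105.7 g
w = 105.7 / 178.0 * 100
w = 59.38 %


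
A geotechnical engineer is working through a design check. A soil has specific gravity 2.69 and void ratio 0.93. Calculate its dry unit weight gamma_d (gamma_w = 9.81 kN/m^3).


Result: 13.673 kN/m^3

Derivation:
Using gamma_d = Gs * gamma_w / (1 + e)
gamma_d = 2.69 * 9.81 / (1 + 0.93)
gamma_d = 2.69 * 9.81 / 1.93
gamma_d = 13.673 kN/m^3


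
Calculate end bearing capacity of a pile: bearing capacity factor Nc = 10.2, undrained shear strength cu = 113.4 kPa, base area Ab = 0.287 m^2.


Using Qb = Nc * cu * Ab
Qb = 10.2 * 113.4 * 0.287
Qb = 331.97 kN


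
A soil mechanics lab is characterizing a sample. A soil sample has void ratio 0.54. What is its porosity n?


Result: 0.3506

Derivation:
Using the relation n = e / (1 + e)
n = 0.54 / (1 + 0.54)
n = 0.54 / 1.54
n = 0.3506


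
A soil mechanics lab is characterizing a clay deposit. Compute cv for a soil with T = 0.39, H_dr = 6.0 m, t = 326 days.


Using cv = T * H_dr^2 / t
H_dr^2 = 6.0^2 = 36.0
cv = 0.39 * 36.0 / 326
cv = 0.04307 m^2/day


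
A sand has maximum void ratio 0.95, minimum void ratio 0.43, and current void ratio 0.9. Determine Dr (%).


Result: 9.62 %

Derivation:
Using Dr = (e_max - e) / (e_max - e_min) * 100
e_max - e = 0.95 - 0.9 = 0.05
e_max - e_min = 0.95 - 0.43 = 0.52
Dr = 0.05 / 0.52 * 100
Dr = 9.62 %


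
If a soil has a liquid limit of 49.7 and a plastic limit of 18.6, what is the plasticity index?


Result: 31.1

Derivation:
Using PI = LL - PL
PI = 49.7 - 18.6
PI = 31.1


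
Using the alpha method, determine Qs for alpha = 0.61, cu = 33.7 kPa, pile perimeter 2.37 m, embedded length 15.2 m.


Result: 740.55 kN

Derivation:
Using Qs = alpha * cu * perimeter * L
Qs = 0.61 * 33.7 * 2.37 * 15.2
Qs = 740.55 kN


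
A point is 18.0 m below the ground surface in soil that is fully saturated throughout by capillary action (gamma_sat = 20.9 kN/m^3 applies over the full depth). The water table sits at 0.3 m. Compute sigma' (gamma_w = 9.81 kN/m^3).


Total stress = gamma_sat * depth
sigma = 20.9 * 18.0 = 376.2 kPa
Pore water pressure u = gamma_w * (depth - d_wt)
u = 9.81 * (18.0 - 0.3) = 173.637 kPa
Effective stress = sigma - u
sigma' = 376.2 - 173.637 = 202.56 kPa


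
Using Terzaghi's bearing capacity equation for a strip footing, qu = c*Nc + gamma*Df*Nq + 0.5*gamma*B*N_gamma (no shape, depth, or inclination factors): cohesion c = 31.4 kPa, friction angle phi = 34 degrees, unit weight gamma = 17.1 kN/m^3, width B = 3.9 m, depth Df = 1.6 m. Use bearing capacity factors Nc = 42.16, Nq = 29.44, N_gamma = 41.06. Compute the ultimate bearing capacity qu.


Result: 3498.45 kPa

Derivation:
Compute qu = c*Nc + gamma*Df*Nq + 0.5*gamma*B*N_gamma
Term 1: 31.4 * 42.16 = 1323.824
Term 2: 17.1 * 1.6 * 29.44 = 805.4784
Term 3: 0.5 * 17.1 * 3.9 * 41.06 = 1369.1457
qu = 1323.824 + 805.4784 + 1369.1457
qu = 3498.45 kPa


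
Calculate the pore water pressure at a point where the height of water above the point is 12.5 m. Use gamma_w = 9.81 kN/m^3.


Using u = gamma_w * h_w
u = 9.81 * 12.5
u = 122.62 kPa


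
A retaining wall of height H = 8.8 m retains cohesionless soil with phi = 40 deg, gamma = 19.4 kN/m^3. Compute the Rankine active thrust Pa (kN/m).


Result: 163.34 kN/m

Derivation:
Compute active earth pressure coefficient:
Ka = tan^2(45 - phi/2) = tan^2(25.0) = 0.217443
Compute active force:
Pa = 0.5 * Ka * gamma * H^2
Pa = 0.5 * 0.217443 * 19.4 * 8.8^2
Pa = 163.34 kN/m


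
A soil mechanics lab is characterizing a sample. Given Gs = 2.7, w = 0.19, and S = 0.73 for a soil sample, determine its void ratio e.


Result: 0.7027

Derivation:
Using the relation e = Gs * w / S
e = 2.7 * 0.19 / 0.73
e = 0.7027


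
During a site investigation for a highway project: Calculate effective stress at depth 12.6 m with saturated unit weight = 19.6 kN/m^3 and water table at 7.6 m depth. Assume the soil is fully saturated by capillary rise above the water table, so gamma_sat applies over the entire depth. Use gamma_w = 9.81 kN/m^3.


Total stress = gamma_sat * depth
sigma = 19.6 * 12.6 = 246.96 kPa
Pore water pressure u = gamma_w * (depth - d_wt)
u = 9.81 * (12.6 - 7.6) = 49.05 kPa
Effective stress = sigma - u
sigma' = 246.96 - 49.05 = 197.91 kPa


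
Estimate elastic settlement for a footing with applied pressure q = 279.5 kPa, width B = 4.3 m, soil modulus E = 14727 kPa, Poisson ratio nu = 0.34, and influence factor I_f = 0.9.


Result: 64.957 mm

Derivation:
Using Se = q * B * (1 - nu^2) * I_f / E
1 - nu^2 = 1 - 0.34^2 = 0.8844
Se = 279.5 * 4.3 * 0.8844 * 0.9 / 14727
Se = 0.064957 m
Convert to mm: Se = 0.064957 * 1000 = 64.957 mm


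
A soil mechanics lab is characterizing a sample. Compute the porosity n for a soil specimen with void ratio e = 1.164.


Using the relation n = e / (1 + e)
n = 1.164 / (1 + 1.164)
n = 1.164 / 2.164
n = 0.5379


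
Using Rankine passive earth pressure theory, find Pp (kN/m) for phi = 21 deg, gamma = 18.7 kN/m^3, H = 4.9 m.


Result: 475.26 kN/m

Derivation:
Compute passive earth pressure coefficient:
Kp = tan^2(45 + phi/2) = tan^2(55.5) = 2.117051
Compute passive force:
Pp = 0.5 * Kp * gamma * H^2
Pp = 0.5 * 2.117051 * 18.7 * 4.9^2
Pp = 475.26 kN/m


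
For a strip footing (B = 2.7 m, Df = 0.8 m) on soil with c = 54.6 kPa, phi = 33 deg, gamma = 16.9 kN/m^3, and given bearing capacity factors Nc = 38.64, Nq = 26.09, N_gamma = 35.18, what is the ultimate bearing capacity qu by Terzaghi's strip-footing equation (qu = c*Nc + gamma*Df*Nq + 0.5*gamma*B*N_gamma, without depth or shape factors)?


Compute qu = c*Nc + gamma*Df*Nq + 0.5*gamma*B*N_gamma
Term 1: 54.6 * 38.64 = 2109.744
Term 2: 16.9 * 0.8 * 26.09 = 352.7368
Term 3: 0.5 * 16.9 * 2.7 * 35.18 = 802.6317
qu = 2109.744 + 352.7368 + 802.6317
qu = 3265.11 kPa


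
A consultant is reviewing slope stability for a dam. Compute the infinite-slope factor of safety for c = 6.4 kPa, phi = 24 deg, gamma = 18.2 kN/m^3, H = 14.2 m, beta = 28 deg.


Using Fs = c / (gamma*H*sin(beta)*cos(beta)) + tan(phi)/tan(beta)
Cohesion contribution = 6.4 / (18.2*14.2*sin(28)*cos(28))
Cohesion contribution = 0.0597415
Friction contribution = tan(24)/tan(28) = 0.837353
Fs = 0.0597415 + 0.837353
Fs = 0.897


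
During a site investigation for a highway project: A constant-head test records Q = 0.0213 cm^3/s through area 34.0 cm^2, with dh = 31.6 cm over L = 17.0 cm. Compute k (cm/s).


Compute hydraulic gradient:
i = dh / L = 31.6 / 17.0 = 1.85882
Then apply Darcy's law:
k = Q / (A * i)
k = 0.0213 / (34.0 * 1.85882)
k = 0.0213 / 63.2
k = 0.000337 cm/s


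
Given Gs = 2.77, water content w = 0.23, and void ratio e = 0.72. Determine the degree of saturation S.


Using S = Gs * w / e
S = 2.77 * 0.23 / 0.72
S = 0.8849


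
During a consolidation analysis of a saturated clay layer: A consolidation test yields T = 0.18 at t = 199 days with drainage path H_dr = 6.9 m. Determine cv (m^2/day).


Using cv = T * H_dr^2 / t
H_dr^2 = 6.9^2 = 47.61
cv = 0.18 * 47.61 / 199
cv = 0.04306 m^2/day


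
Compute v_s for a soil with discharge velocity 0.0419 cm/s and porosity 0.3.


Result: 0.13967 cm/s

Derivation:
Using v_s = v_d / n
v_s = 0.0419 / 0.3
v_s = 0.13967 cm/s


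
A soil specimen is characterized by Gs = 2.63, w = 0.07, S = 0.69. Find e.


Using the relation e = Gs * w / S
e = 2.63 * 0.07 / 0.69
e = 0.2668


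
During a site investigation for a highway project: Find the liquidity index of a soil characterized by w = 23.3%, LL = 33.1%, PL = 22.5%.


Result: 0.075

Derivation:
First compute the plasticity index:
PI = LL - PL = 33.1 - 22.5 = 10.6
Then compute the liquidity index:
LI = (w - PL) / PI
LI = (23.3 - 22.5) / 10.6
LI = 0.075


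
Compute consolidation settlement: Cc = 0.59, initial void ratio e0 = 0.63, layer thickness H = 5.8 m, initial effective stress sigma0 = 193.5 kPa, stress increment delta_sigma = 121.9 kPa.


Using Sc = Cc * H / (1 + e0) * log10((sigma0 + delta_sigma) / sigma0)
Stress ratio = (193.5 + 121.9) / 193.5 = 1.62997
log10(1.62997) = 0.212181
Cc * H / (1 + e0) = 0.59 * 5.8 / (1 + 0.63) = 2.09939
Sc = 2.09939 * 0.212181
Sc = 0.4454 m


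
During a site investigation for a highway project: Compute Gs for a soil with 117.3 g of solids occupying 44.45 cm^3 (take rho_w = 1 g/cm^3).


Result: 2.639

Derivation:
Using Gs = m_s / (V_s * rho_w)
Since rho_w = 1 g/cm^3:
Gs = 117.3 / 44.45
Gs = 2.639


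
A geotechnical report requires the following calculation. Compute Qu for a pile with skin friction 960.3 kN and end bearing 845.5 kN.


Using Qu = Qf + Qb
Qu = 960.3 + 845.5
Qu = 1805.8 kN


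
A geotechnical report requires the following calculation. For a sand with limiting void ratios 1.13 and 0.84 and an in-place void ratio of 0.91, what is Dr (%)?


Result: 75.86 %

Derivation:
Using Dr = (e_max - e) / (e_max - e_min) * 100
e_max - e = 1.13 - 0.91 = 0.22
e_max - e_min = 1.13 - 0.84 = 0.29
Dr = 0.22 / 0.29 * 100
Dr = 75.86 %


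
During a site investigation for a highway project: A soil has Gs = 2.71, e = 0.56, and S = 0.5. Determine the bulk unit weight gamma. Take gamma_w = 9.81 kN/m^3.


Using gamma = gamma_w * (Gs + S*e) / (1 + e)
Numerator: Gs + S*e = 2.71 + 0.5*0.56 = 2.99
Denominator: 1 + e = 1 + 0.56 = 1.56
gamma = 9.81 * 2.99 / 1.56
gamma = 18.803 kN/m^3


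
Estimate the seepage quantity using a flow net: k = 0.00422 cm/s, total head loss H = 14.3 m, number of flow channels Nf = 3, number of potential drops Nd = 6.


Result: 0.0003017 m^3/s per m

Derivation:
Convert k to m/s for unit consistency with H:
k = 0.00422 cm/s = 0.00422 / 100 m/s = 4.22e-05 m/s
Using q = k * H * Nf / Nd
Nf / Nd = 3 / 6 = 0.5
q = 4.22e-05 * 14.3 * 0.5
q = 0.0003017 m^3/s per m


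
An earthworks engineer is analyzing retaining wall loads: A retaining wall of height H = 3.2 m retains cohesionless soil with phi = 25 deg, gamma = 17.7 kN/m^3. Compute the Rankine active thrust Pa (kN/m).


Compute active earth pressure coefficient:
Ka = tan^2(45 - phi/2) = tan^2(32.5) = 0.405859
Compute active force:
Pa = 0.5 * Ka * gamma * H^2
Pa = 0.5 * 0.405859 * 17.7 * 3.2^2
Pa = 36.78 kN/m


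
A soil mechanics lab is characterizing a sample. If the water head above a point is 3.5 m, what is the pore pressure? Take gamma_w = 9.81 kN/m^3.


Using u = gamma_w * h_w
u = 9.81 * 3.5
u = 34.34 kPa


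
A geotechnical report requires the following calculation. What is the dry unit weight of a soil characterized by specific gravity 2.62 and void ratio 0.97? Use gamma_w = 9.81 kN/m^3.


Result: 13.047 kN/m^3

Derivation:
Using gamma_d = Gs * gamma_w / (1 + e)
gamma_d = 2.62 * 9.81 / (1 + 0.97)
gamma_d = 2.62 * 9.81 / 1.97
gamma_d = 13.047 kN/m^3


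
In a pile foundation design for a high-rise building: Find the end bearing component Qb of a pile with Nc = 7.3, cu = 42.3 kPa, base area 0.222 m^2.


Using Qb = Nc * cu * Ab
Qb = 7.3 * 42.3 * 0.222
Qb = 68.55 kN


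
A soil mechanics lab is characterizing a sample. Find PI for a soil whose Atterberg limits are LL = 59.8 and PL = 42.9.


Using PI = LL - PL
PI = 59.8 - 42.9
PI = 16.9


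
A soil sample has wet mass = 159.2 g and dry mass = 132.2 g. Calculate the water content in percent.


Using w = (m_wet - m_dry) / m_dry * 100
m_wet - m_dry = 159.2 - 132.2 = 27.0 g
w = 27.0 / 132.2 * 100
w = 20.42 %


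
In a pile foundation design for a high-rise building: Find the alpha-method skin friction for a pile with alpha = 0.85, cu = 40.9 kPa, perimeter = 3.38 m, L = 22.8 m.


Result: 2679.13 kN

Derivation:
Using Qs = alpha * cu * perimeter * L
Qs = 0.85 * 40.9 * 3.38 * 22.8
Qs = 2679.13 kN


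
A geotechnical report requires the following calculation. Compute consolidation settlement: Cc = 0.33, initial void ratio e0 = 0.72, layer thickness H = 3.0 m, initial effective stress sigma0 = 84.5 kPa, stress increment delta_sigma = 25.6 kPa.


Result: 0.0662 m

Derivation:
Using Sc = Cc * H / (1 + e0) * log10((sigma0 + delta_sigma) / sigma0)
Stress ratio = (84.5 + 25.6) / 84.5 = 1.30296
log10(1.30296) = 0.114931
Cc * H / (1 + e0) = 0.33 * 3.0 / (1 + 0.72) = 0.575581
Sc = 0.575581 * 0.114931
Sc = 0.0662 m


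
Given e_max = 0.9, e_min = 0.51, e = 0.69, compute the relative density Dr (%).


Using Dr = (e_max - e) / (e_max - e_min) * 100
e_max - e = 0.9 - 0.69 = 0.21
e_max - e_min = 0.9 - 0.51 = 0.39
Dr = 0.21 / 0.39 * 100
Dr = 53.85 %


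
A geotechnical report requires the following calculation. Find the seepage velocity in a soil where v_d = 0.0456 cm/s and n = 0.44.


Result: 0.10364 cm/s

Derivation:
Using v_s = v_d / n
v_s = 0.0456 / 0.44
v_s = 0.10364 cm/s


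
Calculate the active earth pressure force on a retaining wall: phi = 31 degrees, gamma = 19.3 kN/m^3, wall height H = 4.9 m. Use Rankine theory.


Compute active earth pressure coefficient:
Ka = tan^2(45 - phi/2) = tan^2(29.5) = 0.320099
Compute active force:
Pa = 0.5 * Ka * gamma * H^2
Pa = 0.5 * 0.320099 * 19.3 * 4.9^2
Pa = 74.17 kN/m


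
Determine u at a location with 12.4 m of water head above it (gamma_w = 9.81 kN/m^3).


Using u = gamma_w * h_w
u = 9.81 * 12.4
u = 121.64 kPa


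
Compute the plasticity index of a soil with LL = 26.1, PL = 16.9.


Result: 9.2

Derivation:
Using PI = LL - PL
PI = 26.1 - 16.9
PI = 9.2


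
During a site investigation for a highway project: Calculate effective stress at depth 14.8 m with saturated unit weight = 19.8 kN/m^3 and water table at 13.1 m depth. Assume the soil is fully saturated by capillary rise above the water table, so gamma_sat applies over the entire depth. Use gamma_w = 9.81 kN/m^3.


Total stress = gamma_sat * depth
sigma = 19.8 * 14.8 = 293.04 kPa
Pore water pressure u = gamma_w * (depth - d_wt)
u = 9.81 * (14.8 - 13.1) = 16.677 kPa
Effective stress = sigma - u
sigma' = 293.04 - 16.677 = 276.36 kPa


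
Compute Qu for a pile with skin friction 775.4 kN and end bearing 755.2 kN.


Result: 1530.6 kN

Derivation:
Using Qu = Qf + Qb
Qu = 775.4 + 755.2
Qu = 1530.6 kN


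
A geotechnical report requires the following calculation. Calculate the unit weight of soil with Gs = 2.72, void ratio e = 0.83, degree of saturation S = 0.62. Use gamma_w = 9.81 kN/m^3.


Using gamma = gamma_w * (Gs + S*e) / (1 + e)
Numerator: Gs + S*e = 2.72 + 0.62*0.83 = 3.2346
Denominator: 1 + e = 1 + 0.83 = 1.83
gamma = 9.81 * 3.2346 / 1.83
gamma = 17.34 kN/m^3


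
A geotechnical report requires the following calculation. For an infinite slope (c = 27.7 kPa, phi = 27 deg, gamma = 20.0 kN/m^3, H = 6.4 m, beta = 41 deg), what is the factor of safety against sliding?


Result: 1.023

Derivation:
Using Fs = c / (gamma*H*sin(beta)*cos(beta)) + tan(phi)/tan(beta)
Cohesion contribution = 27.7 / (20.0*6.4*sin(41)*cos(41))
Cohesion contribution = 0.437066
Friction contribution = tan(27)/tan(41) = 0.586142
Fs = 0.437066 + 0.586142
Fs = 1.023


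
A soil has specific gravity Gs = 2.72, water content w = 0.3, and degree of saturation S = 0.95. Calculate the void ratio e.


Result: 0.8589

Derivation:
Using the relation e = Gs * w / S
e = 2.72 * 0.3 / 0.95
e = 0.8589


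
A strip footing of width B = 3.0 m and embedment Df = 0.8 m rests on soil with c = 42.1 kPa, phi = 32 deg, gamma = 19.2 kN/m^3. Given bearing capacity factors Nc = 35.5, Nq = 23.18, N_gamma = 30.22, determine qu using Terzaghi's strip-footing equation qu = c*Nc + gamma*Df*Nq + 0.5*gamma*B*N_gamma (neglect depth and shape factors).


Compute qu = c*Nc + gamma*Df*Nq + 0.5*gamma*B*N_gamma
Term 1: 42.1 * 35.5 = 1494.55
Term 2: 19.2 * 0.8 * 23.18 = 356.0448
Term 3: 0.5 * 19.2 * 3.0 * 30.22 = 870.336
qu = 1494.55 + 356.0448 + 870.336
qu = 2720.93 kPa


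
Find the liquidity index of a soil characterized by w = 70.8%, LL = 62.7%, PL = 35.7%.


First compute the plasticity index:
PI = LL - PL = 62.7 - 35.7 = 27.0
Then compute the liquidity index:
LI = (w - PL) / PI
LI = (70.8 - 35.7) / 27.0
LI = 1.3


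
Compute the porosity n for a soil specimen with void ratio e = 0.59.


Using the relation n = e / (1 + e)
n = 0.59 / (1 + 0.59)
n = 0.59 / 1.59
n = 0.3711


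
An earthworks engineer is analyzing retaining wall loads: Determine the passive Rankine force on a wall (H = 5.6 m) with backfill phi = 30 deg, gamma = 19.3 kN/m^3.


Compute passive earth pressure coefficient:
Kp = tan^2(45 + phi/2) = tan^2(60.0) = 3
Compute passive force:
Pp = 0.5 * Kp * gamma * H^2
Pp = 0.5 * 3 * 19.3 * 5.6^2
Pp = 907.87 kN/m


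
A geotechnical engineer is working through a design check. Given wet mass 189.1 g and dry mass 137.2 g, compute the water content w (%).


Using w = (m_wet - m_dry) / m_dry * 100
m_wet - m_dry = 189.1 - 137.2 = 51.9 g
w = 51.9 / 137.2 * 100
w = 37.83 %


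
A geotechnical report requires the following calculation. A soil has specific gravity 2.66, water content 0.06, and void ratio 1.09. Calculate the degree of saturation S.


Using S = Gs * w / e
S = 2.66 * 0.06 / 1.09
S = 0.1464


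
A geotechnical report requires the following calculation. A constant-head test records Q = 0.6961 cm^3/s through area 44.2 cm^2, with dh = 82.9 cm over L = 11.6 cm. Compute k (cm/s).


Result: 0.002204 cm/s

Derivation:
Compute hydraulic gradient:
i = dh / L = 82.9 / 11.6 = 7.14655
Then apply Darcy's law:
k = Q / (A * i)
k = 0.6961 / (44.2 * 7.14655)
k = 0.6961 / 315.878
k = 0.002204 cm/s


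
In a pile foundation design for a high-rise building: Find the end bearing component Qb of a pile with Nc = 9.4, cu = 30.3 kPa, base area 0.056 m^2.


Using Qb = Nc * cu * Ab
Qb = 9.4 * 30.3 * 0.056
Qb = 15.95 kN


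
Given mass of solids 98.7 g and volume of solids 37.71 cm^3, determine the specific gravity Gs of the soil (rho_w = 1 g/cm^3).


Using Gs = m_s / (V_s * rho_w)
Since rho_w = 1 g/cm^3:
Gs = 98.7 / 37.71
Gs = 2.617


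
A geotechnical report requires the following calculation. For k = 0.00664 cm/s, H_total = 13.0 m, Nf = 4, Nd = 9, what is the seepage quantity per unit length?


Result: 0.0003836 m^3/s per m

Derivation:
Convert k to m/s for unit consistency with H:
k = 0.00664 cm/s = 0.00664 / 100 m/s = 6.64e-05 m/s
Using q = k * H * Nf / Nd
Nf / Nd = 4 / 9 = 0.4444
q = 6.64e-05 * 13.0 * 0.4444
q = 0.0003836 m^3/s per m


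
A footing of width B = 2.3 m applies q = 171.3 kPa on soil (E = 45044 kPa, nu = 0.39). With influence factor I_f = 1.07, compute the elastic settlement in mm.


Using Se = q * B * (1 - nu^2) * I_f / E
1 - nu^2 = 1 - 0.39^2 = 0.8479
Se = 171.3 * 2.3 * 0.8479 * 1.07 / 45044
Se = 0.007936 m
Convert to mm: Se = 0.007936 * 1000 = 7.936 mm


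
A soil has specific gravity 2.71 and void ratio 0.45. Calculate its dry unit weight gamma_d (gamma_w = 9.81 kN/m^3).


Using gamma_d = Gs * gamma_w / (1 + e)
gamma_d = 2.71 * 9.81 / (1 + 0.45)
gamma_d = 2.71 * 9.81 / 1.45
gamma_d = 18.335 kN/m^3


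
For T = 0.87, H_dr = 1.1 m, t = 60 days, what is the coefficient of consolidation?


Using cv = T * H_dr^2 / t
H_dr^2 = 1.1^2 = 1.21
cv = 0.87 * 1.21 / 60
cv = 0.01754 m^2/day


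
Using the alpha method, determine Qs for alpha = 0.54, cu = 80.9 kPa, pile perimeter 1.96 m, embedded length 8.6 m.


Using Qs = alpha * cu * perimeter * L
Qs = 0.54 * 80.9 * 1.96 * 8.6
Qs = 736.37 kN


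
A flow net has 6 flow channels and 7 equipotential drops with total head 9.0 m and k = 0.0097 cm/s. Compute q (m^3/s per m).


Convert k to m/s for unit consistency with H:
k = 0.0097 cm/s = 0.0097 / 100 m/s = 9.7e-05 m/s
Using q = k * H * Nf / Nd
Nf / Nd = 6 / 7 = 0.8571
q = 9.7e-05 * 9.0 * 0.8571
q = 0.0007483 m^3/s per m


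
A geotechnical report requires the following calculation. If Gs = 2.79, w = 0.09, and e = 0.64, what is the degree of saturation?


Using S = Gs * w / e
S = 2.79 * 0.09 / 0.64
S = 0.3923


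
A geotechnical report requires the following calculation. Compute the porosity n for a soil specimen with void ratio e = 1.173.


Using the relation n = e / (1 + e)
n = 1.173 / (1 + 1.173)
n = 1.173 / 2.173
n = 0.5398


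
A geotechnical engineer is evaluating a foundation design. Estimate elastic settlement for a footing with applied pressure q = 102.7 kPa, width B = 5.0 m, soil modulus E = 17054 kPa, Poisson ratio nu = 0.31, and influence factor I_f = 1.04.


Result: 28.305 mm

Derivation:
Using Se = q * B * (1 - nu^2) * I_f / E
1 - nu^2 = 1 - 0.31^2 = 0.9039
Se = 102.7 * 5.0 * 0.9039 * 1.04 / 17054
Se = 0.028305 m
Convert to mm: Se = 0.028305 * 1000 = 28.305 mm


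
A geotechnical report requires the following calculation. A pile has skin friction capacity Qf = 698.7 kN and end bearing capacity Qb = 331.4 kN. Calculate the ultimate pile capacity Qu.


Using Qu = Qf + Qb
Qu = 698.7 + 331.4
Qu = 1030.1 kN


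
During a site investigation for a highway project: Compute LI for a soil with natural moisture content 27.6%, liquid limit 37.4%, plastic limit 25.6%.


Result: 0.169

Derivation:
First compute the plasticity index:
PI = LL - PL = 37.4 - 25.6 = 11.8
Then compute the liquidity index:
LI = (w - PL) / PI
LI = (27.6 - 25.6) / 11.8
LI = 0.169


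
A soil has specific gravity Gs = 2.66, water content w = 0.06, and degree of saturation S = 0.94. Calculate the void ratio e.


Result: 0.1698

Derivation:
Using the relation e = Gs * w / S
e = 2.66 * 0.06 / 0.94
e = 0.1698


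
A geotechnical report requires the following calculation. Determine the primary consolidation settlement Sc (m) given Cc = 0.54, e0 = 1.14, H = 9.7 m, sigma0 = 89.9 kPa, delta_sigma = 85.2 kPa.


Result: 0.7087 m

Derivation:
Using Sc = Cc * H / (1 + e0) * log10((sigma0 + delta_sigma) / sigma0)
Stress ratio = (89.9 + 85.2) / 89.9 = 1.94772
log10(1.94772) = 0.289526
Cc * H / (1 + e0) = 0.54 * 9.7 / (1 + 1.14) = 2.44766
Sc = 2.44766 * 0.289526
Sc = 0.7087 m


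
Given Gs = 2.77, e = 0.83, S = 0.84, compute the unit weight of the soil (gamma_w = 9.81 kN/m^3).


Using gamma = gamma_w * (Gs + S*e) / (1 + e)
Numerator: Gs + S*e = 2.77 + 0.84*0.83 = 3.4672
Denominator: 1 + e = 1 + 0.83 = 1.83
gamma = 9.81 * 3.4672 / 1.83
gamma = 18.586 kN/m^3


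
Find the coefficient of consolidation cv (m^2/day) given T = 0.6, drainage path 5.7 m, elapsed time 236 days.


Using cv = T * H_dr^2 / t
H_dr^2 = 5.7^2 = 32.49
cv = 0.6 * 32.49 / 236
cv = 0.0826 m^2/day


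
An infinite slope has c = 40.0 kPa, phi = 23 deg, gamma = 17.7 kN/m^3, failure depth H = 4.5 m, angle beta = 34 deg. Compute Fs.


Using Fs = c / (gamma*H*sin(beta)*cos(beta)) + tan(phi)/tan(beta)
Cohesion contribution = 40.0 / (17.7*4.5*sin(34)*cos(34))
Cohesion contribution = 1.08327
Friction contribution = tan(23)/tan(34) = 0.62931
Fs = 1.08327 + 0.62931
Fs = 1.713


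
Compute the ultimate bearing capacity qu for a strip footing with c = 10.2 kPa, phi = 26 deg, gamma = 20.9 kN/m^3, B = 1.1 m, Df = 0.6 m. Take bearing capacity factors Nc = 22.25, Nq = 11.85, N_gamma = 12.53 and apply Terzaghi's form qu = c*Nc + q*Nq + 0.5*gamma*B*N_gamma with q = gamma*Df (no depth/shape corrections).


Result: 519.58 kPa

Derivation:
Compute qu = c*Nc + gamma*Df*Nq + 0.5*gamma*B*N_gamma
Term 1: 10.2 * 22.25 = 226.95
Term 2: 20.9 * 0.6 * 11.85 = 148.599
Term 3: 0.5 * 20.9 * 1.1 * 12.53 = 144.03235
qu = 226.95 + 148.599 + 144.03235
qu = 519.58 kPa


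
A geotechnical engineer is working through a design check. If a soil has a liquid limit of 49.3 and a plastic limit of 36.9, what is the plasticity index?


Using PI = LL - PL
PI = 49.3 - 36.9
PI = 12.4


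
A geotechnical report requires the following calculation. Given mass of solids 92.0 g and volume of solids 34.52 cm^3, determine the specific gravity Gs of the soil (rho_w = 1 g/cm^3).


Result: 2.665

Derivation:
Using Gs = m_s / (V_s * rho_w)
Since rho_w = 1 g/cm^3:
Gs = 92.0 / 34.52
Gs = 2.665


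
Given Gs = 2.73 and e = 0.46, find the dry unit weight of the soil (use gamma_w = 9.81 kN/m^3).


Using gamma_d = Gs * gamma_w / (1 + e)
gamma_d = 2.73 * 9.81 / (1 + 0.46)
gamma_d = 2.73 * 9.81 / 1.46
gamma_d = 18.343 kN/m^3


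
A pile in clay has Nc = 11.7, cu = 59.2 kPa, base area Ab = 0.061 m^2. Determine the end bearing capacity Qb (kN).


Using Qb = Nc * cu * Ab
Qb = 11.7 * 59.2 * 0.061
Qb = 42.25 kN


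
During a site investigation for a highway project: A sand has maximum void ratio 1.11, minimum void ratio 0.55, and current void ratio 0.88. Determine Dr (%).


Result: 41.07 %

Derivation:
Using Dr = (e_max - e) / (e_max - e_min) * 100
e_max - e = 1.11 - 0.88 = 0.23
e_max - e_min = 1.11 - 0.55 = 0.56
Dr = 0.23 / 0.56 * 100
Dr = 41.07 %


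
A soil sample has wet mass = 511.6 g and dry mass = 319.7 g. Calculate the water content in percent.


Result: 60.03 %

Derivation:
Using w = (m_wet - m_dry) / m_dry * 100
m_wet - m_dry = 511.6 - 319.7 = 191.9 g
w = 191.9 / 319.7 * 100
w = 60.03 %


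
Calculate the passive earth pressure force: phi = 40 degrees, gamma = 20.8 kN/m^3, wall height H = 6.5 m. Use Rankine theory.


Result: 2020.76 kN/m

Derivation:
Compute passive earth pressure coefficient:
Kp = tan^2(45 + phi/2) = tan^2(65.0) = 4.59891
Compute passive force:
Pp = 0.5 * Kp * gamma * H^2
Pp = 0.5 * 4.59891 * 20.8 * 6.5^2
Pp = 2020.76 kN/m


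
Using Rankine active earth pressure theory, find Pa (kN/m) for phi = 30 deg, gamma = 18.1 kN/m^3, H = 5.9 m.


Result: 105.01 kN/m

Derivation:
Compute active earth pressure coefficient:
Ka = tan^2(45 - phi/2) = tan^2(30.0) = 0.333333
Compute active force:
Pa = 0.5 * Ka * gamma * H^2
Pa = 0.5 * 0.333333 * 18.1 * 5.9^2
Pa = 105.01 kN/m


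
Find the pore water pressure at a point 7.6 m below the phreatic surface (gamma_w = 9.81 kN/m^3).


Using u = gamma_w * h_w
u = 9.81 * 7.6
u = 74.56 kPa


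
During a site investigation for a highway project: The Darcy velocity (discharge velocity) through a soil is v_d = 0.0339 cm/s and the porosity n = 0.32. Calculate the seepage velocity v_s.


Using v_s = v_d / n
v_s = 0.0339 / 0.32
v_s = 0.10594 cm/s


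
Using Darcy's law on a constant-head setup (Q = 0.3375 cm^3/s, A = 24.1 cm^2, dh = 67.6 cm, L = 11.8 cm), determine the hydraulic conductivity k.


Result: 0.002445 cm/s

Derivation:
Compute hydraulic gradient:
i = dh / L = 67.6 / 11.8 = 5.72881
Then apply Darcy's law:
k = Q / (A * i)
k = 0.3375 / (24.1 * 5.72881)
k = 0.3375 / 138.064
k = 0.002445 cm/s


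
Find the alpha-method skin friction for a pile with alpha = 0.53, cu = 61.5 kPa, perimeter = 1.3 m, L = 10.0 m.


Using Qs = alpha * cu * perimeter * L
Qs = 0.53 * 61.5 * 1.3 * 10.0
Qs = 423.74 kN


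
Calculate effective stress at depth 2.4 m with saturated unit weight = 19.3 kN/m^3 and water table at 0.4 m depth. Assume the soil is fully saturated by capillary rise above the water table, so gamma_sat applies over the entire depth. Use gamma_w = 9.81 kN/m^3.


Total stress = gamma_sat * depth
sigma = 19.3 * 2.4 = 46.32 kPa
Pore water pressure u = gamma_w * (depth - d_wt)
u = 9.81 * (2.4 - 0.4) = 19.62 kPa
Effective stress = sigma - u
sigma' = 46.32 - 19.62 = 26.7 kPa


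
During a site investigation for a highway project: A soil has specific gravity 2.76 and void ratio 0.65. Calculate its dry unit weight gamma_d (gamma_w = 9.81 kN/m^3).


Result: 16.409 kN/m^3

Derivation:
Using gamma_d = Gs * gamma_w / (1 + e)
gamma_d = 2.76 * 9.81 / (1 + 0.65)
gamma_d = 2.76 * 9.81 / 1.65
gamma_d = 16.409 kN/m^3


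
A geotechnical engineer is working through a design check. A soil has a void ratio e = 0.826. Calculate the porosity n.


Result: 0.4524

Derivation:
Using the relation n = e / (1 + e)
n = 0.826 / (1 + 0.826)
n = 0.826 / 1.826
n = 0.4524


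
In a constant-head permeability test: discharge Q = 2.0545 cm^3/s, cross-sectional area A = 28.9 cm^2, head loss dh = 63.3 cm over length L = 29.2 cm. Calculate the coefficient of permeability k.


Compute hydraulic gradient:
i = dh / L = 63.3 / 29.2 = 2.16781
Then apply Darcy's law:
k = Q / (A * i)
k = 2.0545 / (28.9 * 2.16781)
k = 2.0545 / 62.6497
k = 0.032793 cm/s


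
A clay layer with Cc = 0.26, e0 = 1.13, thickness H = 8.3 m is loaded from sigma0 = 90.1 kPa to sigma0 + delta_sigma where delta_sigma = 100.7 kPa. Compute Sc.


Result: 0.3301 m

Derivation:
Using Sc = Cc * H / (1 + e0) * log10((sigma0 + delta_sigma) / sigma0)
Stress ratio = (90.1 + 100.7) / 90.1 = 2.11765
log10(2.11765) = 0.325854
Cc * H / (1 + e0) = 0.26 * 8.3 / (1 + 1.13) = 1.01315
Sc = 1.01315 * 0.325854
Sc = 0.3301 m


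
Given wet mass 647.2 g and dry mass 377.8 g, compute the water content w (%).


Result: 71.31 %

Derivation:
Using w = (m_wet - m_dry) / m_dry * 100
m_wet - m_dry = 647.2 - 377.8 = 269.4 g
w = 269.4 / 377.8 * 100
w = 71.31 %


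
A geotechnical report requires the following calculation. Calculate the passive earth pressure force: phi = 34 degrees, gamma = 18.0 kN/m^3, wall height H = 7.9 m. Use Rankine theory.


Compute passive earth pressure coefficient:
Kp = tan^2(45 + phi/2) = tan^2(62.0) = 3.537132
Compute passive force:
Pp = 0.5 * Kp * gamma * H^2
Pp = 0.5 * 3.537132 * 18.0 * 7.9^2
Pp = 1986.77 kN/m


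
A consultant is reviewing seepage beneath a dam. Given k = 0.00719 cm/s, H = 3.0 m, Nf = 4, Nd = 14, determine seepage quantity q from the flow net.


Convert k to m/s for unit consistency with H:
k = 0.00719 cm/s = 0.00719 / 100 m/s = 7.19e-05 m/s
Using q = k * H * Nf / Nd
Nf / Nd = 4 / 14 = 0.2857
q = 7.19e-05 * 3.0 * 0.2857
q = 6.163e-05 m^3/s per m


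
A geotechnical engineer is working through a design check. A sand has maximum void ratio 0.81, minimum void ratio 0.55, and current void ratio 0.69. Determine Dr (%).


Using Dr = (e_max - e) / (e_max - e_min) * 100
e_max - e = 0.81 - 0.69 = 0.12
e_max - e_min = 0.81 - 0.55 = 0.26
Dr = 0.12 / 0.26 * 100
Dr = 46.15 %


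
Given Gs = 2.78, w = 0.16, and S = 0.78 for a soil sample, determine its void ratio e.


Using the relation e = Gs * w / S
e = 2.78 * 0.16 / 0.78
e = 0.5703


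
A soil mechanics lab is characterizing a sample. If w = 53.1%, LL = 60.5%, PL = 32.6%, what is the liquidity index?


First compute the plasticity index:
PI = LL - PL = 60.5 - 32.6 = 27.9
Then compute the liquidity index:
LI = (w - PL) / PI
LI = (53.1 - 32.6) / 27.9
LI = 0.735


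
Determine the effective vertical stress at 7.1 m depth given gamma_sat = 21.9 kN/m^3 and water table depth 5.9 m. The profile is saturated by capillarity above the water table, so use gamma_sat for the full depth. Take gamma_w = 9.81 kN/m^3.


Result: 143.72 kPa

Derivation:
Total stress = gamma_sat * depth
sigma = 21.9 * 7.1 = 155.49 kPa
Pore water pressure u = gamma_w * (depth - d_wt)
u = 9.81 * (7.1 - 5.9) = 11.772 kPa
Effective stress = sigma - u
sigma' = 155.49 - 11.772 = 143.72 kPa


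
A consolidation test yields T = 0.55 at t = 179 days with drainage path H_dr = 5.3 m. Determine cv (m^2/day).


Using cv = T * H_dr^2 / t
H_dr^2 = 5.3^2 = 28.09
cv = 0.55 * 28.09 / 179
cv = 0.08631 m^2/day


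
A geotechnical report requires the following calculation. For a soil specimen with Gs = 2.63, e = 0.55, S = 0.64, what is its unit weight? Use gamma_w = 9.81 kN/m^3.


Result: 18.873 kN/m^3

Derivation:
Using gamma = gamma_w * (Gs + S*e) / (1 + e)
Numerator: Gs + S*e = 2.63 + 0.64*0.55 = 2.982
Denominator: 1 + e = 1 + 0.55 = 1.55
gamma = 9.81 * 2.982 / 1.55
gamma = 18.873 kN/m^3


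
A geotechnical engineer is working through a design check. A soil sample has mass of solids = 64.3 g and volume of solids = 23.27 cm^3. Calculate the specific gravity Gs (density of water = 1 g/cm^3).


Using Gs = m_s / (V_s * rho_w)
Since rho_w = 1 g/cm^3:
Gs = 64.3 / 23.27
Gs = 2.763


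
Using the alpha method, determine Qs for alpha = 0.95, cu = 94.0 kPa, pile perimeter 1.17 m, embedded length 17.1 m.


Using Qs = alpha * cu * perimeter * L
Qs = 0.95 * 94.0 * 1.17 * 17.1
Qs = 1786.63 kN
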